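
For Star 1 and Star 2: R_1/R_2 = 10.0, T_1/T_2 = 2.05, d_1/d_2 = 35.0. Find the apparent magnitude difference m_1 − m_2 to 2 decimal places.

-0.40

L_1/L_2 = (10.0)²(2.05)⁴ = 1766.
F_1/F_2 = (L_1/L_2)/(d_1/d_2)² = 1766/1225 = 1.442.
m_1 − m_2 = −2.5 log₁₀(1.442) = -0.40.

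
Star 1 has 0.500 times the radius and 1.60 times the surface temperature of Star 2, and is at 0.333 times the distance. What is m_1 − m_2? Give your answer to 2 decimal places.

L_1/L_2 = (0.500)²(1.60)⁴ = 1.638.
F_1/F_2 = (L_1/L_2)/(d_1/d_2)² = 1.638/0.1109 = 14.78.
m_1 − m_2 = −2.5 log₁₀(14.78) = -2.92.

-2.92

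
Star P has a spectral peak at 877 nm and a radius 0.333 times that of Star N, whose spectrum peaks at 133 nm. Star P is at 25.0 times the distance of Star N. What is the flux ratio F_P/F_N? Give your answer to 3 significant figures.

9.38×10^-8

Wien's law: T_P/T_N = λ_N/λ_P = 133/877 = 0.1517.
L_P/L_N = (R_P/R_N)²(T_P/T_N)⁴ = (0.333)²(0.1517)⁴ = 5.865×10^-5.
F_P/F_N = (L_P/L_N)/(d_P/d_N)² = 5.865×10^-5/(25.0)² = 9.385×10^-8.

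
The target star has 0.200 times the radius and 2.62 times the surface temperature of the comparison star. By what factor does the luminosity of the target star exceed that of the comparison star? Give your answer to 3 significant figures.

1.88

From the Stefan–Boltzmann law, L ∝ R²T⁴, so
L_t/L_c = (R_t/R_c)² (T_t/T_c)⁴ = (0.200)² × (2.62)⁴ = 0.04000 × 47.12 = 1.885.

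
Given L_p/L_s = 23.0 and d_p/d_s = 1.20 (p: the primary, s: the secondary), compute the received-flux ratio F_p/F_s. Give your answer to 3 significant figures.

F = L/(4πd²), so F_p/F_s = (L_p/L_s) / (d_p/d_s)²
= 23.0 / (1.20)² = 23.0 / 1.440 = 15.97.

16.0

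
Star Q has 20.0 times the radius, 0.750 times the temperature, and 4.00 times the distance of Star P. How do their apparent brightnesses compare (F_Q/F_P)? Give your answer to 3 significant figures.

7.91

L_Q/L_P = (R_Q/R_P)²(T_Q/T_P)⁴ = (20.0)² × (0.750)⁴ = 126.6.
F_Q/F_P = (L_Q/L_P)/(d_Q/d_P)² = 126.6 / (4.00)² = 7.910.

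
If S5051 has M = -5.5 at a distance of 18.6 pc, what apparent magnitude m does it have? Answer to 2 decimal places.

-4.15

m = M + 5 log₁₀(d/10 pc) = -5.5 + 5 log₁₀(18.6/10)
  = -5.5 + 5 × 0.270 = -5.5 + 1.35 = -4.15.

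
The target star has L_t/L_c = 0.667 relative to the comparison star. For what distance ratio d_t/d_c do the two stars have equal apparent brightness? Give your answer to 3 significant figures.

Equal flux requires L_t/d_t² = L_c/d_c², so d_t/d_c = √(L_t/L_c)
= √(0.667) = 0.8167.

0.817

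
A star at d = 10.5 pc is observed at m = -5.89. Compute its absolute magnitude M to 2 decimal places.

M = m − 5 log₁₀(d/10 pc) = -5.89 − 5 log₁₀(10.5/10)
  = -5.89 − 5 × 0.021 = -5.89 − 0.11 = -6.00.

-6.00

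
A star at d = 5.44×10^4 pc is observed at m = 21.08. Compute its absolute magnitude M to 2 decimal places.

2.40

M = m − 5 log₁₀(d/10 pc) = 21.08 − 5 log₁₀(5.44×10^4/10)
  = 21.08 − 5 × 3.736 = 21.08 − 18.68 = 2.40.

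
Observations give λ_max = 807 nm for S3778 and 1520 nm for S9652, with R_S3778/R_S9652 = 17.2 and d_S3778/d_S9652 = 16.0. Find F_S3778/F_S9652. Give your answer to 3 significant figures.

14.5

Wien's law: T_S3778/T_S9652 = λ_S9652/λ_S3778 = 1520/807 = 1.884.
L_S3778/L_S9652 = (R_S3778/R_S9652)²(T_S3778/T_S9652)⁴ = (17.2)²(1.884)⁴ = 3723.
F_S3778/F_S9652 = (L_S3778/L_S9652)/(d_S3778/d_S9652)² = 3723/(16.0)² = 14.54.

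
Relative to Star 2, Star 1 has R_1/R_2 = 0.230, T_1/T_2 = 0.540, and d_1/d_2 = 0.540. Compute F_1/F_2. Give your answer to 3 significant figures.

L_1/L_2 = (R_1/R_2)²(T_1/T_2)⁴ = (0.230)² × (0.540)⁴ = 0.004498.
F_1/F_2 = (L_1/L_2)/(d_1/d_2)² = 0.004498 / (0.540)² = 0.01543.

0.0154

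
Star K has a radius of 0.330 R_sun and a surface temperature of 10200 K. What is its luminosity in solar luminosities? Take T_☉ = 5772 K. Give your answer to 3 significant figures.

L/L_☉ = (R/R_☉)² (T/T_☉)⁴ = (0.330)² × (10200/5772)⁴
       = 0.1089 × (1.767)⁴ = 0.1089 × 9.752 = 1.062.

1.06 solar luminosities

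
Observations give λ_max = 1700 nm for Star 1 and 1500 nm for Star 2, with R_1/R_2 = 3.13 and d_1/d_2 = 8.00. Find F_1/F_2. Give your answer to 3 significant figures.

Wien's law: T_1/T_2 = λ_2/λ_1 = 1500/1700 = 0.8824.
L_1/L_2 = (R_1/R_2)²(T_1/T_2)⁴ = (3.13)²(0.8824)⁴ = 5.938.
F_1/F_2 = (L_1/L_2)/(d_1/d_2)² = 5.938/(8.00)² = 0.09279.

0.0928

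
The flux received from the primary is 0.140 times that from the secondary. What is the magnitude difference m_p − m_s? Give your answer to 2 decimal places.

2.13

m_p − m_s = −2.5 log₁₀(F_p/F_s) = −2.5 log₁₀(0.140) = −2.5 × (-0.854) = 2.135.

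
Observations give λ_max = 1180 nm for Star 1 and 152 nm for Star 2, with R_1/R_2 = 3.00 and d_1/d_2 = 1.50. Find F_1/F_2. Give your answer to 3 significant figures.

Wien's law: T_1/T_2 = λ_2/λ_1 = 152/1180 = 0.1288.
L_1/L_2 = (R_1/R_2)²(T_1/T_2)⁴ = (3.00)²(0.1288)⁴ = 0.002478.
F_1/F_2 = (L_1/L_2)/(d_1/d_2)² = 0.002478/(1.50)² = 0.001101.

0.00110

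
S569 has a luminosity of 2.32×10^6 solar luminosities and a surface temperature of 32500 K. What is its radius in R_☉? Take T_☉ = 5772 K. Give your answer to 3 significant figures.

R/R_☉ = √(L/L_☉) / (T/T_☉)² = √(2.32×10^6) / (5.631)²
       = 1523 / 31.70 = 48.04.

48.0 R_☉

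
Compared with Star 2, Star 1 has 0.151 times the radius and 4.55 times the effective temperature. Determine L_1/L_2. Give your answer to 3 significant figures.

From the Stefan–Boltzmann law, L ∝ R²T⁴, so
L_1/L_2 = (R_1/R_2)² (T_1/T_2)⁴ = (0.151)² × (4.55)⁴ = 0.02280 × 428.6 = 9.772.

9.77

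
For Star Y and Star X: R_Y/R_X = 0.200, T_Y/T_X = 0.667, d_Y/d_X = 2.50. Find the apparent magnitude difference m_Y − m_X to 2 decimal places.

7.24

L_Y/L_X = (0.200)²(0.667)⁴ = 0.007917.
F_Y/F_X = (L_Y/L_X)/(d_Y/d_X)² = 0.007917/6.250 = 0.001267.
m_Y − m_X = −2.5 log₁₀(0.001267) = 7.24.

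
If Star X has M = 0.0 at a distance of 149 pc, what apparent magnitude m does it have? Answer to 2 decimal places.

m = M + 5 log₁₀(d/10 pc) = 0.0 + 5 log₁₀(149/10)
  = 0.0 + 5 × 1.173 = 0.0 + 5.87 = 5.87.

5.87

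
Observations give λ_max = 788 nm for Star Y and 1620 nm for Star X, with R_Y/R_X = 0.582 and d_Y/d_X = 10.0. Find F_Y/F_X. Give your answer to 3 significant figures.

0.0605

Wien's law: T_Y/T_X = λ_X/λ_Y = 1620/788 = 2.056.
L_Y/L_X = (R_Y/R_X)²(T_Y/T_X)⁴ = (0.582)²(2.056)⁴ = 6.051.
F_Y/F_X = (L_Y/L_X)/(d_Y/d_X)² = 6.051/(10.0)² = 0.06051.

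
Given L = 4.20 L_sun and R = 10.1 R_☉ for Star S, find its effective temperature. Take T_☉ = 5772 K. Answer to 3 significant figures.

2.60×10^3 K

T/T_☉ = (L/L_☉)^(1/4) / (R/R_☉)^(1/2)
T = 5772 × (4.20)^(1/4) / √(10.1) = 5772 × 1.432 / 3.178 = 2600 K.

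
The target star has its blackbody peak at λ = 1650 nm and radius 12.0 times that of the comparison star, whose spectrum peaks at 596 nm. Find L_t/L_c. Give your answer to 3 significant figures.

2.45

Wien's law gives T ∝ 1/λ_max, so T_t/T_c = λ_c/λ_t = 596/1650 = 0.3612.
Then L ∝ R²T⁴ gives L_t/L_c = (12.0)² × (0.3612)⁴ = 144.0 × 0.01702 = 2.451.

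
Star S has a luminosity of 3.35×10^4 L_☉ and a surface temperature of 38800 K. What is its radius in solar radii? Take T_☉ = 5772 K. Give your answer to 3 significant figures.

4.05 solar radii

R/R_☉ = √(L/L_☉) / (T/T_☉)² = √(3.35×10^4) / (6.722)²
       = 183.0 / 45.19 = 4.051.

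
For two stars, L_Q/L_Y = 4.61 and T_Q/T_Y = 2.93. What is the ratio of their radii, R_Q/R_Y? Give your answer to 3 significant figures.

L ∝ R²T⁴ gives R ∝ √L / T², so
R_Q/R_Y = √(4.61) / (2.93)² = 2.147 / 8.585 = 0.2501.

0.250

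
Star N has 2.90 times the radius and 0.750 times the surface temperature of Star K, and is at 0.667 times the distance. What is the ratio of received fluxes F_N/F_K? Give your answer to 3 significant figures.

L_N/L_K = (R_N/R_K)²(T_N/T_K)⁴ = (2.90)² × (0.750)⁴ = 2.661.
F_N/F_K = (L_N/L_K)/(d_N/d_K)² = 2.661 / (0.667)² = 5.981.

5.98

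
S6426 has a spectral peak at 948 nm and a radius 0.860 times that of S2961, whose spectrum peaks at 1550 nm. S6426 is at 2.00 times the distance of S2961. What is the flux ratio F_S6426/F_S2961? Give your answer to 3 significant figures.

Wien's law: T_S6426/T_S2961 = λ_S2961/λ_S6426 = 1550/948 = 1.635.
L_S6426/L_S2961 = (R_S6426/R_S2961)²(T_S6426/T_S2961)⁴ = (0.860)²(1.635)⁴ = 5.286.
F_S6426/F_S2961 = (L_S6426/L_S2961)/(d_S6426/d_S2961)² = 5.286/(2.00)² = 1.321.

1.32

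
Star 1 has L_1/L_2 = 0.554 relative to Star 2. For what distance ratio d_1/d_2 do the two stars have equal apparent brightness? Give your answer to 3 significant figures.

0.744

Equal flux requires L_1/d_1² = L_2/d_2², so d_1/d_2 = √(L_1/L_2)
= √(0.554) = 0.7443.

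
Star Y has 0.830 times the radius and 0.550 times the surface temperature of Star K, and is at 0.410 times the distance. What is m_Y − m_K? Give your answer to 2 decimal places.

L_Y/L_K = (0.830)²(0.550)⁴ = 0.06304.
F_Y/F_K = (L_Y/L_K)/(d_Y/d_K)² = 0.06304/0.1681 = 0.3750.
m_Y − m_K = −2.5 log₁₀(0.3750) = 1.06.

1.06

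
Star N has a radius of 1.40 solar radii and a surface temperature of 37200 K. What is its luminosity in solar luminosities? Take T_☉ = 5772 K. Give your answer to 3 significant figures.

L/L_☉ = (R/R_☉)² (T/T_☉)⁴ = (1.40)² × (37200/5772)⁴
       = 1.960 × (6.445)⁴ = 1.960 × 1725 = 3382.

3.38×10^3 solar luminosities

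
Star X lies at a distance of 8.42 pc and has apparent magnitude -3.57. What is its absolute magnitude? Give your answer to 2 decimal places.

M = m − 5 log₁₀(d/10 pc) = -3.57 − 5 log₁₀(8.42/10)
  = -3.57 − 5 × -0.075 = -3.57 − -0.37 = -3.20.

-3.20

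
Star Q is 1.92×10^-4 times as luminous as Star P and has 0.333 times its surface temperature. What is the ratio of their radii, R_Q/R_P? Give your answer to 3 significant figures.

0.125

L ∝ R²T⁴ gives R ∝ √L / T², so
R_Q/R_P = √(1.92×10^-4) / (0.333)² = 0.01386 / 0.1109 = 0.1250.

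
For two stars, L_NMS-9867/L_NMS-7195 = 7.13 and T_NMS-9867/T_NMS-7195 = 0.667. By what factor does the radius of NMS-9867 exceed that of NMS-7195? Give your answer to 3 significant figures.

6.00

L ∝ R²T⁴ gives R ∝ √L / T², so
R_NMS-9867/R_NMS-7195 = √(7.13) / (0.667)² = 2.670 / 0.4449 = 6.002.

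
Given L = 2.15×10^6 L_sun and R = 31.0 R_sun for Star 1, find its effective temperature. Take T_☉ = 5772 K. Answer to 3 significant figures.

3.97×10^4 K

T/T_☉ = (L/L_☉)^(1/4) / (R/R_☉)^(1/2)
T = 5772 × (2.15×10^6)^(1/4) / √(31.0) = 5772 × 38.29 / 5.568 = 3.970×10^4 K.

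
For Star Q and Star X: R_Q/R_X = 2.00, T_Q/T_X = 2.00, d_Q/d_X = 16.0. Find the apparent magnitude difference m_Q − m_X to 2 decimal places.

L_Q/L_X = (2.00)²(2.00)⁴ = 64.00.
F_Q/F_X = (L_Q/L_X)/(d_Q/d_X)² = 64.00/256.0 = 0.2500.
m_Q − m_X = −2.5 log₁₀(0.2500) = 1.51.

1.51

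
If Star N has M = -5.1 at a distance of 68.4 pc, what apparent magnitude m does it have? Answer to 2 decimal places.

m = M + 5 log₁₀(d/10 pc) = -5.1 + 5 log₁₀(68.4/10)
  = -5.1 + 5 × 0.835 = -5.1 + 4.18 = -0.92.

-0.92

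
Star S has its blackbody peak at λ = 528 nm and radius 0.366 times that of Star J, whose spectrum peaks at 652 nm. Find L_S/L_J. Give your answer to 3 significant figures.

Wien's law gives T ∝ 1/λ_max, so T_S/T_J = λ_J/λ_S = 652/528 = 1.235.
Then L ∝ R²T⁴ gives L_S/L_J = (0.366)² × (1.235)⁴ = 0.1340 × 2.325 = 0.3115.

0.311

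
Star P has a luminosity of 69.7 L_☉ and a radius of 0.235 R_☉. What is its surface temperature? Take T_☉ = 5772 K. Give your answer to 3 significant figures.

3.44×10^4 K

T/T_☉ = (L/L_☉)^(1/4) / (R/R_☉)^(1/2)
T = 5772 × (69.7)^(1/4) / √(0.235) = 5772 × 2.889 / 0.4848 = 3.440×10^4 K.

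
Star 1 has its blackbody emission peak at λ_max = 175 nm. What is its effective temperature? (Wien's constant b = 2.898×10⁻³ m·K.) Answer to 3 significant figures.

T = b/λ_max = 2.898×10⁻³ / (175×10⁻⁹) = 1.656×10^4 K.

1.66×10^4 K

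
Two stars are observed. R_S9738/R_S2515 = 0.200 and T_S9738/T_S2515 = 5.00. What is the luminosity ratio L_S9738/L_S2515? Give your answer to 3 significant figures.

From the Stefan–Boltzmann law, L ∝ R²T⁴, so
L_S9738/L_S2515 = (R_S9738/R_S2515)² (T_S9738/T_S2515)⁴ = (0.200)² × (5.00)⁴ = 0.04000 × 625.0 = 25.00.

25.0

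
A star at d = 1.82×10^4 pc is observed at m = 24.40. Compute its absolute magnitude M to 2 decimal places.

8.10

M = m − 5 log₁₀(d/10 pc) = 24.40 − 5 log₁₀(1.82×10^4/10)
  = 24.40 − 5 × 3.260 = 24.40 − 16.30 = 8.10.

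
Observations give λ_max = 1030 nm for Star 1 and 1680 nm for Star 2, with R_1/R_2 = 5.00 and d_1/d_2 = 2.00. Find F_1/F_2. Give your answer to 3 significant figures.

44.2

Wien's law: T_1/T_2 = λ_2/λ_1 = 1680/1030 = 1.631.
L_1/L_2 = (R_1/R_2)²(T_1/T_2)⁴ = (5.00)²(1.631)⁴ = 176.9.
F_1/F_2 = (L_1/L_2)/(d_1/d_2)² = 176.9/(2.00)² = 44.24.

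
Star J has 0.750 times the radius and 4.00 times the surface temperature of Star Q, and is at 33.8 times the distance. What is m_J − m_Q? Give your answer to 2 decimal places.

L_J/L_Q = (0.750)²(4.00)⁴ = 144.0.
F_J/F_Q = (L_J/L_Q)/(d_J/d_Q)² = 144.0/1142 = 0.1260.
m_J − m_Q = −2.5 log₁₀(0.1260) = 2.25.

2.25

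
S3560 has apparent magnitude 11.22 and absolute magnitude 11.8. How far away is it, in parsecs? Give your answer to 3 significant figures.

7.66 pc

m − M = 5 log₁₀(d/10 pc)
11.22 − (11.8) = -0.58 = 5 log₁₀(d/10)
d = 10 × 10^(-0.58/5) = 10 × 10^-0.116 = 7.656 pc.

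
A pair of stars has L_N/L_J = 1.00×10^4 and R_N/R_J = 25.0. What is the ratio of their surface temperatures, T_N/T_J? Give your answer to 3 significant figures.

L ∝ R²T⁴ gives T ∝ (L/R²)^(1/4), so
T_N/T_J = (1.00×10^4 / 25.0²)^(1/4) = (16.00)^(1/4) = 2.000.

2.00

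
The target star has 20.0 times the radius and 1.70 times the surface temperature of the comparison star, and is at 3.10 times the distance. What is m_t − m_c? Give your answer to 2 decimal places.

L_t/L_c = (20.0)²(1.70)⁴ = 3341.
F_t/F_c = (L_t/L_c)/(d_t/d_c)² = 3341/9.610 = 347.6.
m_t − m_c = −2.5 log₁₀(347.6) = -6.35.

-6.35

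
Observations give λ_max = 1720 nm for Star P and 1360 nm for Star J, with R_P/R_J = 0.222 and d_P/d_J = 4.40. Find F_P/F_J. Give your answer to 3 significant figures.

9.95×10^-4

Wien's law: T_P/T_J = λ_J/λ_P = 1360/1720 = 0.7907.
L_P/L_J = (R_P/R_J)²(T_P/T_J)⁴ = (0.222)²(0.7907)⁴ = 0.01926.
F_P/F_J = (L_P/L_J)/(d_P/d_J)² = 0.01926/(4.40)² = 9.950×10^-4.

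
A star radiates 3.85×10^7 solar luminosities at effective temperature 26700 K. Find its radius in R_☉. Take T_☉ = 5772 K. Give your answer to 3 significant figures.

R/R_☉ = √(L/L_☉) / (T/T_☉)² = √(3.85×10^7) / (4.626)²
       = 6205 / 21.40 = 290.0.

290 R_☉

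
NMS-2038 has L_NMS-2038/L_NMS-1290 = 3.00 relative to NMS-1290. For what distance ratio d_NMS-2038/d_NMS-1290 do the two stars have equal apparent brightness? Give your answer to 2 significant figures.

1.7

Equal flux requires L_NMS-2038/d_NMS-2038² = L_NMS-1290/d_NMS-1290², so d_NMS-2038/d_NMS-1290 = √(L_NMS-2038/L_NMS-1290)
= √(3.00) = 1.732.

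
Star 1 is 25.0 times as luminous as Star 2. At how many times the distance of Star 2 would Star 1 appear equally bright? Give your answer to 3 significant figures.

5.00

Equal flux requires L_1/d_1² = L_2/d_2², so d_1/d_2 = √(L_1/L_2)
= √(25.0) = 5.000.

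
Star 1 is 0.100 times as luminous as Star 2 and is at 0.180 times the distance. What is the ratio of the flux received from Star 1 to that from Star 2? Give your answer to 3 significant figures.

3.09

F = L/(4πd²), so F_1/F_2 = (L_1/L_2) / (d_1/d_2)²
= 0.100 / (0.180)² = 0.100 / 0.03240 = 3.086.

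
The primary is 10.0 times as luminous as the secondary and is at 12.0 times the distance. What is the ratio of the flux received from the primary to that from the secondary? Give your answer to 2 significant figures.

0.069

F = L/(4πd²), so F_p/F_s = (L_p/L_s) / (d_p/d_s)²
= 10.0 / (12.0)² = 10.0 / 144.0 = 0.06944.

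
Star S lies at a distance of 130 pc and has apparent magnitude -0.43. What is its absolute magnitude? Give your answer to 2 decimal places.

M = m − 5 log₁₀(d/10 pc) = -0.43 − 5 log₁₀(130/10)
  = -0.43 − 5 × 1.114 = -0.43 − 5.57 = -6.00.

-6.00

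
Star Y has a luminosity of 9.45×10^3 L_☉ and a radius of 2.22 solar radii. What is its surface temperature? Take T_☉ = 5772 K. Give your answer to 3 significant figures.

T/T_☉ = (L/L_☉)^(1/4) / (R/R_☉)^(1/2)
T = 5772 × (9.45×10^3)^(1/4) / √(2.22) = 5772 × 9.860 / 1.490 = 3.820×10^4 K.

3.82×10^4 K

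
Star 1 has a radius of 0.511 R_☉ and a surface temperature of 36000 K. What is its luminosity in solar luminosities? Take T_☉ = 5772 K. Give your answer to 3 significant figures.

L/L_☉ = (R/R_☉)² (T/T_☉)⁴ = (0.511)² × (36000/5772)⁴
       = 0.2611 × (6.237)⁴ = 0.2611 × 1513 = 395.1.

395 solar luminosities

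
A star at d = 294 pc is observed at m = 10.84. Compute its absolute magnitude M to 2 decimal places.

M = m − 5 log₁₀(d/10 pc) = 10.84 − 5 log₁₀(294/10)
  = 10.84 − 5 × 1.468 = 10.84 − 7.34 = 3.50.

3.50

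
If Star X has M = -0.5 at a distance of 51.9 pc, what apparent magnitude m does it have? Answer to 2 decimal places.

m = M + 5 log₁₀(d/10 pc) = -0.5 + 5 log₁₀(51.9/10)
  = -0.5 + 5 × 0.715 = -0.5 + 3.58 = 3.08.

3.08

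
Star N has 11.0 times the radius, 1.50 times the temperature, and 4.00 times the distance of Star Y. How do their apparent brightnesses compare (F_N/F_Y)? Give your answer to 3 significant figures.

L_N/L_Y = (R_N/R_Y)²(T_N/T_Y)⁴ = (11.0)² × (1.50)⁴ = 612.6.
F_N/F_Y = (L_N/L_Y)/(d_N/d_Y)² = 612.6 / (4.00)² = 38.29.

38.3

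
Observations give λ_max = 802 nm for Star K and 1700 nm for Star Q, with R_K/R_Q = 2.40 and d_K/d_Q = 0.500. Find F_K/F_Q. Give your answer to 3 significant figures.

465

Wien's law: T_K/T_Q = λ_Q/λ_K = 1700/802 = 2.120.
L_K/L_Q = (R_K/R_Q)²(T_K/T_Q)⁴ = (2.40)²(2.120)⁴ = 116.3.
F_K/F_Q = (L_K/L_Q)/(d_K/d_Q)² = 116.3/(0.500)² = 465.1.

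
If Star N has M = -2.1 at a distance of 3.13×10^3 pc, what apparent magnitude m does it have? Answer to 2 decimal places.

m = M + 5 log₁₀(d/10 pc) = -2.1 + 5 log₁₀(3.13×10^3/10)
  = -2.1 + 5 × 2.496 = -2.1 + 12.48 = 10.38.

10.38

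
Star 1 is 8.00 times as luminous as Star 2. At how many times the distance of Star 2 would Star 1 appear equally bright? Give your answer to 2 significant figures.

2.8

Equal flux requires L_1/d_1² = L_2/d_2², so d_1/d_2 = √(L_1/L_2)
= √(8.00) = 2.828.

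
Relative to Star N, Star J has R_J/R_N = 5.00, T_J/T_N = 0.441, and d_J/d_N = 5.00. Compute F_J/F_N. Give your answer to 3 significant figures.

L_J/L_N = (R_J/R_N)²(T_J/T_N)⁴ = (5.00)² × (0.441)⁴ = 0.9456.
F_J/F_N = (L_J/L_N)/(d_J/d_N)² = 0.9456 / (5.00)² = 0.03782.

0.0378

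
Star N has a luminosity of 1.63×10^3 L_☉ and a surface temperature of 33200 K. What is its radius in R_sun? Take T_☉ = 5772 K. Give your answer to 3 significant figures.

1.22 R_sun

R/R_☉ = √(L/L_☉) / (T/T_☉)² = √(1.63×10^3) / (5.752)²
       = 40.37 / 33.08 = 1.220.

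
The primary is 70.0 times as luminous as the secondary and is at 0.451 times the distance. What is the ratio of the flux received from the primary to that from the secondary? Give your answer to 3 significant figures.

344

F = L/(4πd²), so F_p/F_s = (L_p/L_s) / (d_p/d_s)²
= 70.0 / (0.451)² = 70.0 / 0.2034 = 344.1.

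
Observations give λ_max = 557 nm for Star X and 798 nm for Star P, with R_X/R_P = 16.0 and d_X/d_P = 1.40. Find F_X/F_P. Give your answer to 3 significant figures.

Wien's law: T_X/T_P = λ_P/λ_X = 798/557 = 1.433.
L_X/L_P = (R_X/R_P)²(T_X/T_P)⁴ = (16.0)²(1.433)⁴ = 1079.
F_X/F_P = (L_X/L_P)/(d_X/d_P)² = 1079/(1.40)² = 550.3.

550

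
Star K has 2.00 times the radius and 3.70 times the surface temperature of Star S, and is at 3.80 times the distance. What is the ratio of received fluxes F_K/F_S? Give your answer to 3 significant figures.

51.9

L_K/L_S = (R_K/R_S)²(T_K/T_S)⁴ = (2.00)² × (3.70)⁴ = 749.7.
F_K/F_S = (L_K/L_S)/(d_K/d_S)² = 749.7 / (3.80)² = 51.92.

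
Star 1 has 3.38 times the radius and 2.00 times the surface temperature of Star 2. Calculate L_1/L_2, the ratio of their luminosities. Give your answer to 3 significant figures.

From the Stefan–Boltzmann law, L ∝ R²T⁴, so
L_1/L_2 = (R_1/R_2)² (T_1/T_2)⁴ = (3.38)² × (2.00)⁴ = 11.42 × 16.00 = 182.8.

183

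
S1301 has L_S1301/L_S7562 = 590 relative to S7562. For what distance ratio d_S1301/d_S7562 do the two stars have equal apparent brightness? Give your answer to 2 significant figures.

Equal flux requires L_S1301/d_S1301² = L_S7562/d_S7562², so d_S1301/d_S7562 = √(L_S1301/L_S7562)
= √(590) = 24.29.

24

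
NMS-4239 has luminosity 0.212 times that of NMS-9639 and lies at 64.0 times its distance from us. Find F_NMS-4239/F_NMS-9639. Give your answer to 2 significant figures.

5.2×10^-5

F = L/(4πd²), so F_NMS-4239/F_NMS-9639 = (L_NMS-4239/L_NMS-9639) / (d_NMS-4239/d_NMS-9639)²
= 0.212 / (64.0)² = 0.212 / 4096 = 5.176×10^-5.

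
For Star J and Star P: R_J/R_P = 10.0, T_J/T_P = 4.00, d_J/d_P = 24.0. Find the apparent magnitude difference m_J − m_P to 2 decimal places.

-4.12

L_J/L_P = (10.0)²(4.00)⁴ = 2.560×10^4.
F_J/F_P = (L_J/L_P)/(d_J/d_P)² = 2.560×10^4/576.0 = 44.44.
m_J − m_P = −2.5 log₁₀(44.44) = -4.12.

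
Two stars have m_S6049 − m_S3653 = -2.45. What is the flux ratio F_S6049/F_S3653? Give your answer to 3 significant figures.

9.55

F_S6049/F_S3653 = 10^(−(m_S6049 − m_S3653)/2.5) = 10^(2.45/2.5) = 10^0.980 = 9.550.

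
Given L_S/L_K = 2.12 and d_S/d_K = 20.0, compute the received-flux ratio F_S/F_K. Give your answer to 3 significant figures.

F = L/(4πd²), so F_S/F_K = (L_S/L_K) / (d_S/d_K)²
= 2.12 / (20.0)² = 2.12 / 400.0 = 0.005300.

0.00530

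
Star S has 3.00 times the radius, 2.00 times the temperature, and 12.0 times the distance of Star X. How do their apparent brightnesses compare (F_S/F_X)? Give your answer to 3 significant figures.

1.00

L_S/L_X = (R_S/R_X)²(T_S/T_X)⁴ = (3.00)² × (2.00)⁴ = 144.0.
F_S/F_X = (L_S/L_X)/(d_S/d_X)² = 144.0 / (12.0)² = 1.000.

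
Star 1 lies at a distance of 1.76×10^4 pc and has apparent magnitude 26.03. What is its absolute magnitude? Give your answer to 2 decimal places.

9.80

M = m − 5 log₁₀(d/10 pc) = 26.03 − 5 log₁₀(1.76×10^4/10)
  = 26.03 − 5 × 3.246 = 26.03 − 16.23 = 9.80.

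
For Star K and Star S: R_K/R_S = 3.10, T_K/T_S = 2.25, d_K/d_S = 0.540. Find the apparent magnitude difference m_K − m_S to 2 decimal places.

L_K/L_S = (3.10)²(2.25)⁴ = 246.3.
F_K/F_S = (L_K/L_S)/(d_K/d_S)² = 246.3/0.2916 = 844.6.
m_K − m_S = −2.5 log₁₀(844.6) = -7.32.

-7.32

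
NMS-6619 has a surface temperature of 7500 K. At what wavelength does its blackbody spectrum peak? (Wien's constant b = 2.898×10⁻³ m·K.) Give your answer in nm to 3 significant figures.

386 nm

λ_max = b/T = 2.898×10⁻³ / 7500 = 3.86×10^-7 m = 386.4 nm.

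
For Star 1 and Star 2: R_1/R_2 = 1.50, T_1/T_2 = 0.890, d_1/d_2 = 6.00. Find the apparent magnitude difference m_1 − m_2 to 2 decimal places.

3.52

L_1/L_2 = (1.50)²(0.890)⁴ = 1.412.
F_1/F_2 = (L_1/L_2)/(d_1/d_2)² = 1.412/36.00 = 0.03921.
m_1 − m_2 = −2.5 log₁₀(0.03921) = 3.52.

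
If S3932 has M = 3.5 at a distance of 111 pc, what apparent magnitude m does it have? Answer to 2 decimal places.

m = M + 5 log₁₀(d/10 pc) = 3.5 + 5 log₁₀(111/10)
  = 3.5 + 5 × 1.045 = 3.5 + 5.23 = 8.73.

8.73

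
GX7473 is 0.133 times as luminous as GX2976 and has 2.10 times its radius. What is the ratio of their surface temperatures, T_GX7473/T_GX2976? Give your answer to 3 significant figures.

L ∝ R²T⁴ gives T ∝ (L/R²)^(1/4), so
T_GX7473/T_GX2976 = (0.133 / 2.10²)^(1/4) = (0.03016)^(1/4) = 0.4167.

0.417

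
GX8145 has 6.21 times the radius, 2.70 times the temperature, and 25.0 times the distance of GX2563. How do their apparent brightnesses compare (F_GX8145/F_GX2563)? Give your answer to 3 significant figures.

L_GX8145/L_GX2563 = (R_GX8145/R_GX2563)²(T_GX8145/T_GX2563)⁴ = (6.21)² × (2.70)⁴ = 2049.
F_GX8145/F_GX2563 = (L_GX8145/L_GX2563)/(d_GX8145/d_GX2563)² = 2049 / (25.0)² = 3.279.

3.28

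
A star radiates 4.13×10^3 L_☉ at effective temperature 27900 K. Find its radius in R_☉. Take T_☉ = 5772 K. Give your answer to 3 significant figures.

2.75 R_☉

R/R_☉ = √(L/L_☉) / (T/T_☉)² = √(4.13×10^3) / (4.834)²
       = 64.27 / 23.36 = 2.751.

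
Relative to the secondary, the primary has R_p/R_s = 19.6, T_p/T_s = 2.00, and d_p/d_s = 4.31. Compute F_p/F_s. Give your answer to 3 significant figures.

L_p/L_s = (R_p/R_s)²(T_p/T_s)⁴ = (19.6)² × (2.00)⁴ = 6147.
F_p/F_s = (L_p/L_s)/(d_p/d_s)² = 6147 / (4.31)² = 330.9.

331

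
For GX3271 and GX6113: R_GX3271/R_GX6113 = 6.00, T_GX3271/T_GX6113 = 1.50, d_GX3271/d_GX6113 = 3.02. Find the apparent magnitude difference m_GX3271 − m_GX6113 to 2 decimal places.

L_GX3271/L_GX6113 = (6.00)²(1.50)⁴ = 182.2.
F_GX3271/F_GX6113 = (L_GX3271/L_GX6113)/(d_GX3271/d_GX6113)² = 182.2/9.120 = 19.98.
m_GX3271 − m_GX6113 = −2.5 log₁₀(19.98) = -3.25.

-3.25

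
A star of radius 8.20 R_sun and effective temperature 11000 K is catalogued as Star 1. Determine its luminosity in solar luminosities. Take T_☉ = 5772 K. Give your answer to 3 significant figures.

887 solar luminosities

L/L_☉ = (R/R_☉)² (T/T_☉)⁴ = (8.20)² × (11000/5772)⁴
       = 67.24 × (1.906)⁴ = 67.24 × 13.19 = 886.9.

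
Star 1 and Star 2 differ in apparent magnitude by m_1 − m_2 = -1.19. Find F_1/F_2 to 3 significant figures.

F_1/F_2 = 10^(−(m_1 − m_2)/2.5) = 10^(1.19/2.5) = 10^0.476 = 2.992.

2.99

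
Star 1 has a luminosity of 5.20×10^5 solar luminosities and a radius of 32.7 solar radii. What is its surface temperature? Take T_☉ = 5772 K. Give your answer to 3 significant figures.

2.71×10^4 K

T/T_☉ = (L/L_☉)^(1/4) / (R/R_☉)^(1/2)
T = 5772 × (5.20×10^5)^(1/4) / √(32.7) = 5772 × 26.85 / 5.718 = 2.711×10^4 K.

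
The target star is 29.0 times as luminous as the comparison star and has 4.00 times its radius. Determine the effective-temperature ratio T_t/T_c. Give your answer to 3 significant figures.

L ∝ R²T⁴ gives T ∝ (L/R²)^(1/4), so
T_t/T_c = (29.0 / 4.00²)^(1/4) = (1.812)^(1/4) = 1.160.

1.16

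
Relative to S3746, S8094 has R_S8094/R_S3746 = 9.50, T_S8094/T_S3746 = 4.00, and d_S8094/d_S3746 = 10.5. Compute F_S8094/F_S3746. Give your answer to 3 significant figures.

L_S8094/L_S3746 = (R_S8094/R_S3746)²(T_S8094/T_S3746)⁴ = (9.50)² × (4.00)⁴ = 2.310×10^4.
F_S8094/F_S3746 = (L_S8094/L_S3746)/(d_S8094/d_S3746)² = 2.310×10^4 / (10.5)² = 209.6.

210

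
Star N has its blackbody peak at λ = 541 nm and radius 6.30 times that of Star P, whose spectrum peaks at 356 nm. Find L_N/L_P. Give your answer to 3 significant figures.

Wien's law gives T ∝ 1/λ_max, so T_N/T_P = λ_P/λ_N = 356/541 = 0.6580.
Then L ∝ R²T⁴ gives L_N/L_P = (6.30)² × (0.6580)⁴ = 39.69 × 0.1875 = 7.442.

7.44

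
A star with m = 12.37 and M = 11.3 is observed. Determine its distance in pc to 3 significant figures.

m − M = 5 log₁₀(d/10 pc)
12.37 − (11.3) = 1.07 = 5 log₁₀(d/10)
d = 10 × 10^(1.07/5) = 10 × 10^0.214 = 16.37 pc.

16.4 pc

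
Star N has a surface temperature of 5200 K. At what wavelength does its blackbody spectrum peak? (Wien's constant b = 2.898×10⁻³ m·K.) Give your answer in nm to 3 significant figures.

557 nm

λ_max = b/T = 2.898×10⁻³ / 5200 = 5.57×10^-7 m = 557.3 nm.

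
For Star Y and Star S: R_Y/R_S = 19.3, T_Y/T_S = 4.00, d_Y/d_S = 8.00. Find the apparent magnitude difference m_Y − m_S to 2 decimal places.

L_Y/L_S = (19.3)²(4.00)⁴ = 9.536×10^4.
F_Y/F_S = (L_Y/L_S)/(d_Y/d_S)² = 9.536×10^4/64.00 = 1490.
m_Y − m_S = −2.5 log₁₀(1490) = -7.93.

-7.93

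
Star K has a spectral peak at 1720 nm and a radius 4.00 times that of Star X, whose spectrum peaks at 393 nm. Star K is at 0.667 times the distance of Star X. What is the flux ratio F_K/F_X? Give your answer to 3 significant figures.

Wien's law: T_K/T_X = λ_X/λ_K = 393/1720 = 0.2285.
L_K/L_X = (R_K/R_X)²(T_K/T_X)⁴ = (4.00)²(0.2285)⁴ = 0.04361.
F_K/F_X = (L_K/L_X)/(d_K/d_X)² = 0.04361/(0.667)² = 0.09802.

0.0980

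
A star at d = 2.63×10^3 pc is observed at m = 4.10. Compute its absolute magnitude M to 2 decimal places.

M = m − 5 log₁₀(d/10 pc) = 4.10 − 5 log₁₀(2.63×10^3/10)
  = 4.10 − 5 × 2.420 = 4.10 − 12.10 = -8.00.

-8.00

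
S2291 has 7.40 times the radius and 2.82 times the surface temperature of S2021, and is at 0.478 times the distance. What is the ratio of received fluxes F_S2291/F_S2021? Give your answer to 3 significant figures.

L_S2291/L_S2021 = (R_S2291/R_S2021)²(T_S2291/T_S2021)⁴ = (7.40)² × (2.82)⁴ = 3463.
F_S2291/F_S2021 = (L_S2291/L_S2021)/(d_S2291/d_S2021)² = 3463 / (0.478)² = 1.516×10^4.

1.52×10^4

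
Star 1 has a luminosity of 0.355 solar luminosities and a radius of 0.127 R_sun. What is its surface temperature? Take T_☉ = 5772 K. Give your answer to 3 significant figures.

T/T_☉ = (L/L_☉)^(1/4) / (R/R_☉)^(1/2)
T = 5772 × (0.355)^(1/4) / √(0.127) = 5772 × 0.7719 / 0.3564 = 1.250×10^4 K.

1.25×10^4 K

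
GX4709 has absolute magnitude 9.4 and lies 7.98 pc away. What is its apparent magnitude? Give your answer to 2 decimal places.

8.91

m = M + 5 log₁₀(d/10 pc) = 9.4 + 5 log₁₀(7.98/10)
  = 9.4 + 5 × -0.098 = 9.4 + -0.49 = 8.91.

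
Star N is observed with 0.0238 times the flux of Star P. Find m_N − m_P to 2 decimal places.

m_N − m_P = −2.5 log₁₀(F_N/F_P) = −2.5 log₁₀(0.0238) = −2.5 × (-1.623) = 4.059.

4.06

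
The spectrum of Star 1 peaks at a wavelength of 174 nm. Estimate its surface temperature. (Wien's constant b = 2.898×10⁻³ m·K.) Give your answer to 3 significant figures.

1.67×10^4 K

T = b/λ_max = 2.898×10⁻³ / (174×10⁻⁹) = 1.666×10^4 K.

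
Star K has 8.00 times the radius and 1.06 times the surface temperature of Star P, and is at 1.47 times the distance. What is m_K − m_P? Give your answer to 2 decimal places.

-3.93

L_K/L_P = (8.00)²(1.06)⁴ = 80.80.
F_K/F_P = (L_K/L_P)/(d_K/d_P)² = 80.80/2.161 = 37.39.
m_K − m_P = −2.5 log₁₀(37.39) = -3.93.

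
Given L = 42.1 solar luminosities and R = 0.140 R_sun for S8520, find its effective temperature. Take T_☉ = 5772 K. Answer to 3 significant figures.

3.93×10^4 K

T/T_☉ = (L/L_☉)^(1/4) / (R/R_☉)^(1/2)
T = 5772 × (42.1)^(1/4) / √(0.140) = 5772 × 2.547 / 0.3742 = 3.929×10^4 K.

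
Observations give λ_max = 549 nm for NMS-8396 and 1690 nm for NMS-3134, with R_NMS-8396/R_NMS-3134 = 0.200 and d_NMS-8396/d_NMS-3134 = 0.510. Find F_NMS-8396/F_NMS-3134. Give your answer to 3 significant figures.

13.8

Wien's law: T_NMS-8396/T_NMS-3134 = λ_NMS-3134/λ_NMS-8396 = 1690/549 = 3.078.
L_NMS-8396/L_NMS-3134 = (R_NMS-8396/R_NMS-3134)²(T_NMS-8396/T_NMS-3134)⁴ = (0.200)²(3.078)⁴ = 3.592.
F_NMS-8396/F_NMS-3134 = (L_NMS-8396/L_NMS-3134)/(d_NMS-8396/d_NMS-3134)² = 3.592/(0.510)² = 13.81.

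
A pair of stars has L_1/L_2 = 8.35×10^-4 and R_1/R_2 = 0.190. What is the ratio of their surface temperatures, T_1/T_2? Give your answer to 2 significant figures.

0.39

L ∝ R²T⁴ gives T ∝ (L/R²)^(1/4), so
T_1/T_2 = (8.35×10^-4 / 0.190²)^(1/4) = (0.02313)^(1/4) = 0.3900.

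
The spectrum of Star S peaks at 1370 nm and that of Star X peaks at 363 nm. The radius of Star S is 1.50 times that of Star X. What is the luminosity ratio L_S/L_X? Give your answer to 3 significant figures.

Wien's law gives T ∝ 1/λ_max, so T_S/T_X = λ_X/λ_S = 363/1370 = 0.2650.
Then L ∝ R²T⁴ gives L_S/L_X = (1.50)² × (0.2650)⁴ = 2.250 × 0.004929 = 0.01109.

0.0111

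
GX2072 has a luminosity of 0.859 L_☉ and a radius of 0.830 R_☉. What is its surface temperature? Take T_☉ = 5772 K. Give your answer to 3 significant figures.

T/T_☉ = (L/L_☉)^(1/4) / (R/R_☉)^(1/2)
T = 5772 × (0.859)^(1/4) / √(0.830) = 5772 × 0.9627 / 0.9110 = 6099 K.

6.10×10^3 K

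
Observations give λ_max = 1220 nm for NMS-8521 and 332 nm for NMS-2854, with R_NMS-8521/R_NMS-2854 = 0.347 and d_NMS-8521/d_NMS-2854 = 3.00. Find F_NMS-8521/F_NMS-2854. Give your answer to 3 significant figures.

Wien's law: T_NMS-8521/T_NMS-2854 = λ_NMS-2854/λ_NMS-8521 = 332/1220 = 0.2721.
L_NMS-8521/L_NMS-2854 = (R_NMS-8521/R_NMS-2854)²(T_NMS-8521/T_NMS-2854)⁴ = (0.347)²(0.2721)⁴ = 6.603×10^-4.
F_NMS-8521/F_NMS-2854 = (L_NMS-8521/L_NMS-2854)/(d_NMS-8521/d_NMS-2854)² = 6.603×10^-4/(3.00)² = 7.337×10^-5.

7.34×10^-5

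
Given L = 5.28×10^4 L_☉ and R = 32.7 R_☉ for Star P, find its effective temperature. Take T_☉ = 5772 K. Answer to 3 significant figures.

1.53×10^4 K

T/T_☉ = (L/L_☉)^(1/4) / (R/R_☉)^(1/2)
T = 5772 × (5.28×10^4)^(1/4) / √(32.7) = 5772 × 15.16 / 5.718 = 1.530×10^4 K.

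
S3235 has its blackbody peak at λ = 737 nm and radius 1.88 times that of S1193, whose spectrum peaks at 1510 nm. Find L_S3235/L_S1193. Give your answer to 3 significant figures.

Wien's law gives T ∝ 1/λ_max, so T_S3235/T_S1193 = λ_S1193/λ_S3235 = 1510/737 = 2.049.
Then L ∝ R²T⁴ gives L_S3235/L_S1193 = (1.88)² × (2.049)⁴ = 3.534 × 17.62 = 62.28.

62.3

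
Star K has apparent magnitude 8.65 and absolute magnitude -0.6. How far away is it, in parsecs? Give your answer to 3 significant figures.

708 pc

m − M = 5 log₁₀(d/10 pc)
8.65 − (-0.6) = 9.25 = 5 log₁₀(d/10)
d = 10 × 10^(9.25/5) = 10 × 10^1.850 = 707.9 pc.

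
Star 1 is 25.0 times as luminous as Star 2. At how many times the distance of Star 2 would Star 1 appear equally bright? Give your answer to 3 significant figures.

Equal flux requires L_1/d_1² = L_2/d_2², so d_1/d_2 = √(L_1/L_2)
= √(25.0) = 5.000.

5.00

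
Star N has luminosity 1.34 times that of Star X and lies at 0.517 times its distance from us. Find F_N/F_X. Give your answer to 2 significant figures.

5.0

F = L/(4πd²), so F_N/F_X = (L_N/L_X) / (d_N/d_X)²
= 1.34 / (0.517)² = 1.34 / 0.2673 = 5.013.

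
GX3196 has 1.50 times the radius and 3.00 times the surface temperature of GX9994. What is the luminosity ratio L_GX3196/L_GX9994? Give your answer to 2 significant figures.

From the Stefan–Boltzmann law, L ∝ R²T⁴, so
L_GX3196/L_GX9994 = (R_GX3196/R_GX9994)² (T_GX3196/T_GX9994)⁴ = (1.50)² × (3.00)⁴ = 2.250 × 81.00 = 182.2.

1.8×10^2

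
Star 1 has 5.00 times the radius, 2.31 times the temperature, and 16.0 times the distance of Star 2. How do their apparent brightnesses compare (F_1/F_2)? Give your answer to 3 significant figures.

2.78

L_1/L_2 = (R_1/R_2)²(T_1/T_2)⁴ = (5.00)² × (2.31)⁴ = 711.8.
F_1/F_2 = (L_1/L_2)/(d_1/d_2)² = 711.8 / (16.0)² = 2.781.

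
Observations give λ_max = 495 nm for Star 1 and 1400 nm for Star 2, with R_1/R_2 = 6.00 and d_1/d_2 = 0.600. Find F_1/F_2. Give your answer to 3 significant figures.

6.40×10^3

Wien's law: T_1/T_2 = λ_2/λ_1 = 1400/495 = 2.828.
L_1/L_2 = (R_1/R_2)²(T_1/T_2)⁴ = (6.00)²(2.828)⁴ = 2304.
F_1/F_2 = (L_1/L_2)/(d_1/d_2)² = 2304/(0.600)² = 6399.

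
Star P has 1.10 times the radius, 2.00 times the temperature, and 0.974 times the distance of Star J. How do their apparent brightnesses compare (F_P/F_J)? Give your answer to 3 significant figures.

20.4

L_P/L_J = (R_P/R_J)²(T_P/T_J)⁴ = (1.10)² × (2.00)⁴ = 19.36.
F_P/F_J = (L_P/L_J)/(d_P/d_J)² = 19.36 / (0.974)² = 20.41.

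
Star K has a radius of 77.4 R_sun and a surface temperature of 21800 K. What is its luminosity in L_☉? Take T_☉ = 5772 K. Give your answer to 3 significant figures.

L/L_☉ = (R/R_☉)² (T/T_☉)⁴ = (77.4)² × (21800/5772)⁴
       = 5991 × (3.777)⁴ = 5991 × 203.5 = 1.219×10^6.

1.22×10^6 L_☉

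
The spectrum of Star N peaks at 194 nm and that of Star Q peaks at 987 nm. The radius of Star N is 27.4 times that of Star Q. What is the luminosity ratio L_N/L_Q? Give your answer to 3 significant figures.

Wien's law gives T ∝ 1/λ_max, so T_N/T_Q = λ_Q/λ_N = 987/194 = 5.088.
Then L ∝ R²T⁴ gives L_N/L_Q = (27.4)² × (5.088)⁴ = 750.8 × 670.0 = 5.030×10^5.

5.03×10^5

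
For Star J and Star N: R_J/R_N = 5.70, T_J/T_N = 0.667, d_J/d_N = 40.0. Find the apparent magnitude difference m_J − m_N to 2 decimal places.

L_J/L_N = (5.70)²(0.667)⁴ = 6.431.
F_J/F_N = (L_J/L_N)/(d_J/d_N)² = 6.431/1600 = 0.004019.
m_J − m_N = −2.5 log₁₀(0.004019) = 5.99.

5.99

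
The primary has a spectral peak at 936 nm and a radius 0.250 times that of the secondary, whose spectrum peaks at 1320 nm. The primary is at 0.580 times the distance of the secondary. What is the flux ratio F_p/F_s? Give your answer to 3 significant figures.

Wien's law: T_p/T_s = λ_s/λ_p = 1320/936 = 1.410.
L_p/L_s = (R_p/R_s)²(T_p/T_s)⁴ = (0.250)²(1.410)⁴ = 0.2472.
F_p/F_s = (L_p/L_s)/(d_p/d_s)² = 0.2472/(0.580)² = 0.7349.

0.735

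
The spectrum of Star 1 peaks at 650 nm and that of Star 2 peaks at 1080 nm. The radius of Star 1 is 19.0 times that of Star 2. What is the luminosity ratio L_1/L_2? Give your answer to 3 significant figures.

2.75×10^3

Wien's law gives T ∝ 1/λ_max, so T_1/T_2 = λ_2/λ_1 = 1080/650 = 1.662.
Then L ∝ R²T⁴ gives L_1/L_2 = (19.0)² × (1.662)⁴ = 361.0 × 7.622 = 2751.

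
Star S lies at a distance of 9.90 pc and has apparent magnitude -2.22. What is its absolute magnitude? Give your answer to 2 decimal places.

M = m − 5 log₁₀(d/10 pc) = -2.22 − 5 log₁₀(9.90/10)
  = -2.22 − 5 × -0.004 = -2.22 − -0.02 = -2.20.

-2.20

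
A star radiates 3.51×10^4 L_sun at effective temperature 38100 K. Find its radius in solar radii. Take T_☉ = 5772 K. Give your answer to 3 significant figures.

4.30 solar radii

R/R_☉ = √(L/L_☉) / (T/T_☉)² = √(3.51×10^4) / (6.601)²
       = 187.3 / 43.57 = 4.300.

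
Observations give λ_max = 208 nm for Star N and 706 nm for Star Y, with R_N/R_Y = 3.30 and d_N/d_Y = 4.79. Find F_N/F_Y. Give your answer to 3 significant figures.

63.0

Wien's law: T_N/T_Y = λ_Y/λ_N = 706/208 = 3.394.
L_N/L_Y = (R_N/R_Y)²(T_N/T_Y)⁴ = (3.30)²(3.394)⁴ = 1445.
F_N/F_Y = (L_N/L_Y)/(d_N/d_Y)² = 1445/(4.79)² = 63.00.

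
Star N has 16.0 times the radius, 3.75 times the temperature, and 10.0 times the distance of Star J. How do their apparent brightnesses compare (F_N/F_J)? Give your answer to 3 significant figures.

L_N/L_J = (R_N/R_J)²(T_N/T_J)⁴ = (16.0)² × (3.75)⁴ = 5.062×10^4.
F_N/F_J = (L_N/L_J)/(d_N/d_J)² = 5.062×10^4 / (10.0)² = 506.2.

506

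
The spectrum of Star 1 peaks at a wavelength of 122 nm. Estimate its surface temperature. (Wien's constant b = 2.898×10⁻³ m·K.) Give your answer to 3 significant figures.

T = b/λ_max = 2.898×10⁻³ / (122×10⁻⁹) = 2.375×10^4 K.

2.38×10^4 K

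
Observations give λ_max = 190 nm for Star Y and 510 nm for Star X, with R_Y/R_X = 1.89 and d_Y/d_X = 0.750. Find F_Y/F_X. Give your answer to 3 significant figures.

330

Wien's law: T_Y/T_X = λ_X/λ_Y = 510/190 = 2.684.
L_Y/L_X = (R_Y/R_X)²(T_Y/T_X)⁴ = (1.89)²(2.684)⁴ = 185.4.
F_Y/F_X = (L_Y/L_X)/(d_Y/d_X)² = 185.4/(0.750)² = 329.7.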